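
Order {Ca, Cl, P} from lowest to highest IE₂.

Ca < P < Cl

Consider each +1 ion: Ca⁺ still has 1 valence electron; Cl⁺ still has 6 valence electrons; P⁺ still has 4 valence electrons.
All are still removing valence electrons, so compare the +1 ions as you would atoms: IE_2 generally rises across a period (higher Z_eff) and falls down a group (larger shell), subject to the usual subshell exceptions.
Valence configurations: Ca⁺ [Ar]4s¹, Cl⁺ [Ne]3s²3p⁴, P⁺ [Ne]3s²3p².
Approximate IE_2 values (kJ/mol): Ca 1145, Cl 2298, P 1907.
Hence IE_2: Ca < P < Cl.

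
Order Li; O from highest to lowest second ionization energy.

The second ionization energy removes an electron from the +1 ion. For each element: Li⁺ is the bare [He] core; O⁺ still has 5 valence electrons.
Core electrons are held far more tightly than valence electrons, so Li tops the IE_2 order.
Approximate IE_2 values (kJ/mol): Li 7298, O 3388.
Hence IE_2: O < Li.

Li, O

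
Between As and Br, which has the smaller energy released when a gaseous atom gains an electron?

As

Atoms with high Z_eff and room in the valence shell (especially the halogens) have the most exothermic electron affinities.
All lie in period 4, so electron affinity increases left to right.
So As has the smaller energy released when a gaseous atom gains an electron (As < Br).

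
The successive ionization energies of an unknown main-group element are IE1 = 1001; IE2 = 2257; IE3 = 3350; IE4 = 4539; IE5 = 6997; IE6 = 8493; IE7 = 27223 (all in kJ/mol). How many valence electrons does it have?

6

Look for the largest jump between consecutive ionization energies: IE7/IE6 ≈ 3.2, far larger than any earlier ratio.
That jump marks the point where a core electron is being removed. So the atom has 6 valence electrons.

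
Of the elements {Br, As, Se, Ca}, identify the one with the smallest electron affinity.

Electron affinity generally becomes more exothermic across a period toward the halogens and less exothermic down a group.
All lie in period 4, so electron affinity increases left to right.
The smallest electron affinity among these belongs to Ca.

Ca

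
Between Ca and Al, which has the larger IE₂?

Al

IE_2 is the cost of taking one more electron from the +1 cation: Ca⁺ still has 1 valence electron; Al⁺ still has 2 valence electrons.
All are still removing valence electrons, so compare the +1 ions as you would atoms: IE_2 generally rises across a period (higher Z_eff) and falls down a group (larger shell), subject to the usual subshell exceptions.
Valence configurations: Ca⁺ [Ar]4s¹, Al⁺ [Ne]3s².
Tabulated IE_2 (kJ/mol): Ca 1145, Al 1817.
Overall IE_2 order: Ca < Al.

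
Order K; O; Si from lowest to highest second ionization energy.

IE_2 is the cost of taking one more electron from the +1 cation: K⁺ is the bare [Ar] core; O⁺ still has 5 valence electrons; Si⁺ still has 3 valence electrons.
Usually core removal costs more than valence removal, but here the competition is close: a tightly held n=2 valence electron can cost more to remove than an n=3 core electron, so the actual values have to decide it.
Valence configurations: O⁺ [He]2s²2p³, Si⁺ [Ne]3s²3p¹.
Approximate IE_2 values (kJ/mol): K 3052, O 3388, Si 1577.
So the second ionization energies run Si < K < O.

Si, K, O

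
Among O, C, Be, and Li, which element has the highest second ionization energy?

Li

After 1 electron has been removed, what remains? O⁺ still has 5 valence electrons; C⁺ still has 3 valence electrons; Be⁺ still has 1 valence electron; Li⁺ is the bare [He] core.
Breaking into a closed-shell core is much more expensive than removing a leftover valence electron — Li has the largest IE_2 here.
Valence configurations: O⁺ [He]2s²2p³, C⁺ [He]2s²2p¹, Be⁺ [He]2s¹.
Tabulated IE_2 (kJ/mol): O 3388, C 2353, Be 1757, Li 7298.
Putting it together, IE_2: Be < C < O < Li.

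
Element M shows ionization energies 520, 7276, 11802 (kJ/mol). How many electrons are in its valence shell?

1

Look for the largest jump between consecutive ionization energies: IE2/IE1 ≈ 14.0, far larger than any earlier ratio.
That jump marks the point where a core electron is being removed. So the atom has 1 valence electron.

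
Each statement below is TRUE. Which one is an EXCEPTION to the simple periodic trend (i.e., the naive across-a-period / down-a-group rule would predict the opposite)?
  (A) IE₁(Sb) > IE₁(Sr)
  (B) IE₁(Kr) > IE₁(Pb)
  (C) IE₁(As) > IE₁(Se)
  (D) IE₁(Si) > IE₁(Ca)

(C)

The general trend: first ionisation energy increases across a period and decreases down a group.
(A) Sb (period 5, group 15) vs Sr (period 5, group 2): the stated order agrees with the simple trend.
(B) Kr (period 4, group 18) vs Pb (period 6, group 14): the stated order agrees with the simple trend.
(C) As (period 4, group 15) vs Se (period 4, group 16): the stated order contradicts the simple trend.
(D) Si (period 3, group 14) vs Ca (period 4, group 2): the stated order agrees with the simple trend.
The exception is (C): Se (4p⁴) ionizes more easily than half-filled As (4p³).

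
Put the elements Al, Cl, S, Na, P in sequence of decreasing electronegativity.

Na is in period 3, group 1; Al is in period 3, group 13; P is in period 3, group 15; S is in period 3, group 16; Cl is in period 3, group 17.
Smaller atoms with higher effective nuclear charge are more electronegative.
All lie in period 3, so electronegativity increases left to right.
So from highest to lowest: Cl > S > P > Al > Na.

Cl, S, P, Al, Na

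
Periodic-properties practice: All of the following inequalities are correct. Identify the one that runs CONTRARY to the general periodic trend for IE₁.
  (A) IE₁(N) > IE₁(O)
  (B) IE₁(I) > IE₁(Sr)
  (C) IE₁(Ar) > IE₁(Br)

(A)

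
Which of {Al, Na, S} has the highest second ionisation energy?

Na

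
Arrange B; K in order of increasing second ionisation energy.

B < K

The second ionization energy removes an electron from the +1 ion. For each element: B⁺ still has 2 valence electrons; K⁺ is the bare [Ar] core.
Pulling an electron out of a noble-gas core costs far more than removing a remaining valence electron, so K sits at the high end of IE_2.
Tabulated IE_2 (kJ/mol): B 2427, K 3052.
Putting it together, IE_2: B < K.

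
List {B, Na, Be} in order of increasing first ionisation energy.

Na, B, Be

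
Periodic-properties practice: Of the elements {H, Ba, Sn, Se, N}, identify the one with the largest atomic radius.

H is in period 1, group 1; N is in period 2, group 15; Se is in period 4, group 16; Sn is in period 5, group 14; Ba is in period 6, group 2.
Moving right in a period, electrons are added to the same shell under a stronger nuclear pull, so atoms get smaller; moving down, a new shell is opened and atoms get larger.
Here both period and group differ, so the two effects have to be weighed against each other.
N > H: period and group pull opposite ways; the down-group shift dominates (71 vs 32 pm).
Se > N: the two effects oppose for this pair; the down-group effect wins (116 vs 71 pm).
Sn > Se: both effects reinforce here, so Sn is clearly the larger of the two.
Ba > Sn: both effects reinforce here, so Ba is clearly the larger of the two.
Approximate values (pm): H 32, N 71, Se 116, Sn 140, Ba 196.
The largest atomic radius among these belongs to Ba.

Ba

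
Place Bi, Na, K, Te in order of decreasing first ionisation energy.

Na is in period 3, group 1; K is in period 4, group 1; Te is in period 5, group 16; Bi is in period 6, group 15.
First ionization energy rises across a period (greater Z_eff holds electrons more tightly) and falls down a group (valence electrons are farther from the nucleus).
Here both period and group differ, so the two effects have to be weighed against each other.
Na > K: Na sits above K in group 1, so the down-group effect alone puts Na higher.
Bi > Na: the two effects oppose for this pair; the across-period effect wins (703 vs 496 kJ/mol).
Te > Bi: both effects reinforce here, so Te is clearly the higher of the two.
For reference (kJ/mol): Na 496, K 419, Te 869, Bi 703.
So from highest to lowest: Te > Bi > Na > K.

Te > Bi > Na > K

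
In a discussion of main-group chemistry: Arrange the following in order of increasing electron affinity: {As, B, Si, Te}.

B is in period 2, group 13; Si is in period 3, group 14; As is in period 4, group 15; Te is in period 5, group 16.
Atoms with high Z_eff and room in the valence shell (especially the halogens) have the most exothermic electron affinities.
These sit on a diagonal, where the across-period and down-group effects partly cancel.
As > B: the two effects oppose for this pair; the across-period effect wins (78 vs 27 kJ/mol).
Si > As: the two effects oppose for this pair; the down-group effect wins (134 vs 78 kJ/mol).
Te > Si: period and group pull opposite ways; the across-period shift dominates (190 vs 134 kJ/mol).
For reference (kJ/mol): B 27, Si 134, As 78, Te 190.
So from lowest to highest: B < As < Si < Te.

B, As, Si, Te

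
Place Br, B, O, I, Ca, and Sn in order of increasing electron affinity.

Ca, B, Sn, O, I, Br

B is in period 2, group 13; O is in period 2, group 16; Ca is in period 4, group 2; Br is in period 4, group 17; Sn is in period 5, group 14; I is in period 5, group 17.
Electron affinity generally becomes more exothermic across a period toward the halogens and less exothermic down a group.
Here both period and group differ, so the two effects have to be weighed against each other.
B > Ca: both effects reinforce here, so B is clearly the higher of the two.
Sn > B: period and group pull opposite ways; the across-period shift dominates (107 vs 27 kJ/mol).
O > Sn: relative to Sn, both the across-period and down-group shifts push O's electron affinity up.
I > O: the two effects oppose for this pair; the across-period effect wins (295 vs 141 kJ/mol).
Br > I: they share group 17; the group trend gives Br the larger value.
Tabulated electron affinity (kJ/mol): B 27, O 141, Ca 2, Br 325, Sn 107, I 295.
So from lowest to highest: Ca < B < Sn < O < I < Br.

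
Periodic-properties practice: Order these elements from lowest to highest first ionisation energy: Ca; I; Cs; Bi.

First ionization energy rises across a period (greater Z_eff holds electrons more tightly) and falls down a group (valence electrons are farther from the nucleus).
Here both period and group differ, so the two effects have to be weighed against each other.
Ca > Cs: both effects reinforce here, so Ca is clearly the higher of the two.
Bi > Ca: period and group pull opposite ways; the across-period shift dominates (703 vs 590 kJ/mol).
I > Bi: relative to Bi, both the across-period and down-group shifts push I's first ionization energy up.
For reference (kJ/mol): Ca 590, I 1008, Cs 376, Bi 703.
So from lowest to highest: Cs < Ca < Bi < I.

Cs < Ca < Bi < I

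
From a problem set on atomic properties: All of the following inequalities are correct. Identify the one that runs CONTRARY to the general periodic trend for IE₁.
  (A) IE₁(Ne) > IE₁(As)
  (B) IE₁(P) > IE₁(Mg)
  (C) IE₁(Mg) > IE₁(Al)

(C)

The general trend: IE₁ increases across a period and decreases down a group.
(A) Ne (period 2, group 18) vs As (period 4, group 15): the stated order agrees with the simple trend.
(B) P (period 3, group 15) vs Mg (period 3, group 2): the stated order agrees with the simple trend.
(C) Mg (period 3, group 2) vs Al (period 3, group 13): the stated order contradicts the simple trend.
The exception is (C): Al's single 3p electron is easier to remove than one from Mg's filled 3s².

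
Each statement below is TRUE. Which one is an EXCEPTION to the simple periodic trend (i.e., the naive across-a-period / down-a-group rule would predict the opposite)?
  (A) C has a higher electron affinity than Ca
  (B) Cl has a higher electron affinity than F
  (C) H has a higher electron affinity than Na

(B)

The general trend: electron affinity increases across a period and decreases down a group.
(A) C (period 2, group 14) vs Ca (period 4, group 2): the stated order agrees with the simple trend.
(B) Cl (period 3, group 17) vs F (period 2, group 17): the stated order contradicts the simple trend.
(C) H (period 1, group 1) vs Na (period 3, group 1): the stated order agrees with the simple trend.
The exception is (B): F's small 2p subshell makes the incoming electron feel strong e⁻–e⁻ repulsion, so Cl actually releases more energy on gaining an electron.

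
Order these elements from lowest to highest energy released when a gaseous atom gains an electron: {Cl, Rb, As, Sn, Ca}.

Cl is in period 3, group 17; Ca is in period 4, group 2; As is in period 4, group 15; Rb is in period 5, group 1; Sn is in period 5, group 14.
Atoms with high Z_eff and room in the valence shell (especially the halogens) have the most exothermic electron affinities.
Here both period and group differ, so the two effects have to be weighed against each other.
Rb > Ca: this pair runs against the simple trend — see the exception note.
As > Rb: both effects reinforce here, so As is clearly the higher of the two.
Sn > As: this pair runs against the simple trend — see the exception note.
Cl > Sn: relative to Sn, both the across-period and down-group shifts push Cl's electron affinity up.
Note the exception: Rb has a higher electron affinity than Ca, contrary to the simple trend — adding an electron to Ca (ns²) has to open a new, higher-energy np subshell, which is unfavourable.
Note the exception: Sn has a higher electron affinity than As, contrary to the simple trend — adding an electron to As's half-filled np³ subshell costs electron-pairing energy.
Approximate values (kJ/mol): Cl 349, Ca 2, As 78, Rb 47, Sn 107.
So from lowest to highest: Ca < Rb < As < Sn < Cl.

Ca < Rb < As < Sn < Cl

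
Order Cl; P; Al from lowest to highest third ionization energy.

After 2 electrons have been removed, what remains? Cl²⁺ still has 5 valence electrons; P²⁺ still has 3 valence electrons; Al²⁺ still has 1 valence electron.
All are still removing valence electrons, so compare the +2 ions as you would atoms: IE_3 generally rises across a period (higher Z_eff) and falls down a group (larger shell), subject to the usual subshell exceptions.
Valence configurations: Cl²⁺ [Ne]3s²3p³, P²⁺ [Ne]3s²3p¹, Al²⁺ [Ne]3s¹.
Approximate IE_3 values (kJ/mol): Cl 3822, P 2914, Al 2745.
Hence IE_3: Al < P < Cl.

Al, P, Cl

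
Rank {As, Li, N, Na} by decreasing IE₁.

Li is in period 2, group 1; N is in period 2, group 15; Na is in period 3, group 1; As is in period 4, group 15.
First ionization energy rises across a period (greater Z_eff holds electrons more tightly) and falls down a group (valence electrons are farther from the nucleus).
Neither a single period nor a single group — weigh both effects.
Li > Na: Li sits above Na in group 1, so the down-group effect alone puts Li higher.
As > Li: the two effects oppose for this pair; the across-period effect wins (947 vs 520 kJ/mol).
N > As: they share group 15; the group trend gives N the larger value.
Approximate values (kJ/mol): Li 520, N 1402, Na 496, As 947.
So from highest to lowest: N > As > Li > Na.

N > As > Li > Na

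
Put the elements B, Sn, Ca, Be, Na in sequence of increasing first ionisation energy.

Na < Ca < Sn < B < Be

Be is in period 2, group 2; B is in period 2, group 13; Na is in period 3, group 1; Ca is in period 4, group 2; Sn is in period 5, group 14.
Removing the outermost electron gets harder across a period and easier down a group.
These span different periods and groups, so the two trends combine.
Ca > Na: the two effects oppose for this pair; the across-period effect wins (590 vs 496 kJ/mol).
Sn > Ca: the two effects oppose for this pair; the across-period effect wins (709 vs 590 kJ/mol).
B > Sn: the two effects oppose for this pair; the down-group effect wins (801 vs 709 kJ/mol).
Be > B: this pair runs against the simple trend — see the exception note.
Note the exception: Be has a higher first ionization energy than B, contrary to the simple trend — removing B's lone 2p electron is easier than breaking Be's filled 2s².
Approximate values (kJ/mol): Be 900, B 801, Na 496, Ca 590, Sn 709.
So from lowest to highest: Na < Ca < Sn < B < Be.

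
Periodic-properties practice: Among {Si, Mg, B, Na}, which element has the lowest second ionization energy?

Mg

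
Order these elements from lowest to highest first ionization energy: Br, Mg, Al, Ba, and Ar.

Ba < Al < Mg < Br < Ar

IE₁ increases left→right with effective nuclear charge and decreases top→bottom as the valence shell moves farther out.
These span different periods and groups, so the two trends combine.
Al > Ba: both effects reinforce here, so Al is clearly the higher of the two.
Mg > Al: this pair runs against the simple trend — see the exception note.
Br > Mg: period and group pull opposite ways; the across-period shift dominates (1140 vs 738 kJ/mol).
Ar > Br: relative to Br, both the across-period and down-group shifts push Ar's first ionization energy up.
Note the exception: Mg has a higher first ionization energy than Al, contrary to the simple trend — Al's single 3p electron is easier to remove than one from Mg's filled 3s².
Approximate values (kJ/mol): Mg 738, Al 578, Ar 1521, Br 1140, Ba 503.
So from lowest to highest: Ba < Al < Mg < Br < Ar.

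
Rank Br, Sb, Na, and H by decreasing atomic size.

H is in period 1, group 1; Na is in period 3, group 1; Br is in period 4, group 17; Sb is in period 5, group 15.
Across a period the added protons contract the valence shell; down a group each new principal shell makes the atom larger.
These span different periods and groups, so the two trends combine.
Br > H: the two effects oppose for this pair; the down-group effect wins (114 vs 32 pm).
Sb > Br: both effects reinforce here, so Sb is clearly the larger of the two.
Na > Sb: the two effects oppose for this pair; the across-period effect wins (155 vs 140 pm).
Approximate values (pm): H 32, Na 155, Br 114, Sb 140.
So from largest to smallest: Na > Sb > Br > H.

Na > Sb > Br > H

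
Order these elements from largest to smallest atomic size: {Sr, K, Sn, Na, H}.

H is in period 1, group 1; Na is in period 3, group 1; K is in period 4, group 1; Sr is in period 5, group 2; Sn is in period 5, group 14.
Atomic radius shrinks across a period as nuclear charge pulls the same shell inward, and grows down a group as new shells are added.
These span different periods and groups, so the two trends combine.
Sn > H: the two effects oppose for this pair; the down-group effect wins (140 vs 32 pm).
Na > Sn: period and group pull opposite ways; the across-period shift dominates (155 vs 140 pm).
Sr > Na: the two effects oppose for this pair; the down-group effect wins (185 vs 155 pm).
K > Sr: the two effects oppose for this pair; the across-period effect wins (196 vs 185 pm).
Tabulated atomic radius (pm): H 32, Na 155, K 196, Sr 185, Sn 140.
So from largest to smallest: K > Sr > Na > Sn > H.

K > Sr > Na > Sn > H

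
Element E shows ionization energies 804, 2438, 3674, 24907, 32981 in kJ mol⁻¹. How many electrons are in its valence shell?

Look for the largest jump between consecutive ionization energies: IE4/IE3 ≈ 6.8, far larger than any earlier ratio.
That jump marks the point where a core electron is being removed. So the atom has 3 valence electrons.

3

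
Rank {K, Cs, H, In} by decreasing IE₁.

H > In > K > Cs

H is in period 1, group 1; K is in period 4, group 1; In is in period 5, group 13; Cs is in period 6, group 1.
First ionization energy rises across a period (greater Z_eff holds electrons more tightly) and falls down a group (valence electrons are farther from the nucleus).
These span different periods and groups, so the two trends combine.
K > Cs: K sits above Cs in group 1, so the down-group effect alone puts K higher.
In > K: the two effects oppose for this pair; the across-period effect wins (558 vs 419 kJ/mol).
H > In: the two effects oppose for this pair; the down-group effect wins (1312 vs 558 kJ/mol).
Approximate values (kJ/mol): H 1312, K 419, In 558, Cs 376.
So from highest to lowest: H > In > K > Cs.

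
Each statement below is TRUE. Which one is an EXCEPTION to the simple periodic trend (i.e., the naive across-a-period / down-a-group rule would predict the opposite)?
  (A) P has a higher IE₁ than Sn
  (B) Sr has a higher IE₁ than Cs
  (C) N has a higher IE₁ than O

(C)

The general trend: IE₁ increases across a period and decreases down a group.
(A) P (period 3, group 15) vs Sn (period 5, group 14): the stated order agrees with the simple trend.
(B) Sr (period 5, group 2) vs Cs (period 6, group 1): the stated order agrees with the simple trend.
(C) N (period 2, group 15) vs O (period 2, group 16): the stated order contradicts the simple trend.
The exception is (C): pairing an electron in O's 2p⁴ costs repulsion energy, so O ionizes more easily than half-filled N (2p³).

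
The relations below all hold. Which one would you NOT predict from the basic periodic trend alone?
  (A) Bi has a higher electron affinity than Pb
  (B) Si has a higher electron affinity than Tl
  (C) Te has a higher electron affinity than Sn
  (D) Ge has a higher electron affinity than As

(D)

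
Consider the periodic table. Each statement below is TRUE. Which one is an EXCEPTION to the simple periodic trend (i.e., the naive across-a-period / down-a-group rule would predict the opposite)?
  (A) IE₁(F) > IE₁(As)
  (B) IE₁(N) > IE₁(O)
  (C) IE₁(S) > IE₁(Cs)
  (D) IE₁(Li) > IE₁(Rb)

The general trend: first ionization energy increases across a period and decreases down a group.
(A) F (period 2, group 17) vs As (period 4, group 15): the stated order agrees with the simple trend.
(B) N (period 2, group 15) vs O (period 2, group 16): the stated order contradicts the simple trend.
(C) S (period 3, group 16) vs Cs (period 6, group 1): the stated order agrees with the simple trend.
(D) Li (period 2, group 1) vs Rb (period 5, group 1): the stated order agrees with the simple trend.
The exception is (B): pairing an electron in O's 2p⁴ costs repulsion energy, so O ionizes more easily than half-filled N (2p³).

(B)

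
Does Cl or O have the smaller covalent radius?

Moving right in a period, electrons are added to the same shell under a stronger nuclear pull, so atoms get smaller; moving down, a new shell is opened and atoms get larger.
A diagonal step moves right (one effect) and down (the opposite effect) at once.
Cl > O: period and group pull opposite ways; the down-group shift dominates (99 vs 63 pm).
Tabulated atomic radius (pm): O 63, Cl 99.
So O has the smaller covalent radius (O < Cl).

O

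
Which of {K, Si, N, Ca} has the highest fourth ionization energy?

N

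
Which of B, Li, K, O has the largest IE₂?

IE_2 is the cost of taking one more electron from the +1 cation: B⁺ still has 2 valence electrons; Li⁺ is the bare [He] core; K⁺ is the bare [Ar] core; O⁺ still has 5 valence electrons.
Usually core removal costs more than valence removal, but here the competition is close: a tightly held n=2 valence electron can cost more to remove than an n=3 core electron, so the actual values have to decide it.
Valence configurations: B⁺ [He]2s², O⁺ [He]2s²2p³.
Tabulated IE_2 (kJ/mol): B 2427, Li 7298, K 3052, O 3388.
Overall IE_2 order: B < K < O < Li.

Li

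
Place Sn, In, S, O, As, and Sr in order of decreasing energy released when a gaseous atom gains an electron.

S > O > Sn > As > In > Sr

O is in period 2, group 16; S is in period 3, group 16; As is in period 4, group 15; Sr is in period 5, group 2; In is in period 5, group 13; Sn is in period 5, group 14.
Adding an electron releases more energy for atoms nearer the top right (short of the noble gases).
Neither a single period nor a single group — weigh both effects.
In > Sr: In lies to the right of Sr in period 5, so the across-period effect alone puts In higher.
As > In: relative to In, both the across-period and down-group shifts push As's electron affinity up.
Sn > As: this pair runs against the simple trend — see the exception note.
O > Sn: both effects reinforce here, so O is clearly the higher of the two.
S > O: this pair runs against the simple trend — see the exception note.
Note the exception: Sn has a higher electron affinity than As, contrary to the simple trend — adding an electron to As's half-filled np³ subshell costs electron-pairing energy.
Note the exception: S has a higher electron affinity than O, contrary to the simple trend — the compact 2p subshell of O repels the added electron more than S's larger 3p does.
For reference (kJ/mol): O 141, S 200, As 78, Sr 5, In 29, Sn 107.
So from highest to lowest: S > O > Sn > As > In > Sr.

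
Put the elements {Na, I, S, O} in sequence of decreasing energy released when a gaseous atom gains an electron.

O is in period 2, group 16; Na is in period 3, group 1; S is in period 3, group 16; I is in period 5, group 17.
Atoms with high Z_eff and room in the valence shell (especially the halogens) have the most exothermic electron affinities.
Here both period and group differ, so the two effects have to be weighed against each other.
O > Na: both effects reinforce here, so O is clearly the higher of the two.
S > O: this pair runs against the simple trend — see the exception note.
I > S: the two effects oppose for this pair; the across-period effect wins (295 vs 200 kJ/mol).
Note the exception: S has a higher electron affinity than O, contrary to the simple trend — the compact 2p subshell of O repels the added electron more than S's larger 3p does.
Tabulated electron affinity (kJ/mol): O 141, Na 53, S 200, I 295.
So from highest to lowest: I > S > O > Na.

I > S > O > Na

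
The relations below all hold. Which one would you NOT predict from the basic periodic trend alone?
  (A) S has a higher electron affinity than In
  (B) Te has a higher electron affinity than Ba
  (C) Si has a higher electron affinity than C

(C)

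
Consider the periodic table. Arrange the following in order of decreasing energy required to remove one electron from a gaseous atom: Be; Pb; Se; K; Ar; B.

Ar > Se > Be > B > Pb > K

Be is in period 2, group 2; B is in period 2, group 13; Ar is in period 3, group 18; K is in period 4, group 1; Se is in period 4, group 16; Pb is in period 6, group 14.
IE₁ increases left→right with effective nuclear charge and decreases top→bottom as the valence shell moves farther out.
Here both period and group differ, so the two effects have to be weighed against each other.
Pb > K: period and group pull opposite ways; the across-period shift dominates (716 vs 419 kJ/mol).
B > Pb: period and group pull opposite ways; the down-group shift dominates (801 vs 716 kJ/mol).
Be > B: this pair runs against the simple trend — see the exception note.
Se > Be: the two effects oppose for this pair; the across-period effect wins (941 vs 900 kJ/mol).
Ar > Se: both effects reinforce here, so Ar is clearly the higher of the two.
Note the exception: Be has a higher first ionization energy than B, contrary to the simple trend — removing B's lone 2p electron is easier than breaking Be's filled 2s².
Approximate values (kJ/mol): Be 900, B 801, Ar 1521, K 419, Se 941, Pb 716.
So from highest to lowest: Ar > Se > Be > B > Pb > K.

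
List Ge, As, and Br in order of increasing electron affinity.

As < Ge < Br

Ge is in period 4, group 14; As is in period 4, group 15; Br is in period 4, group 17.
Atoms with high Z_eff and room in the valence shell (especially the halogens) have the most exothermic electron affinities.
All lie in period 4; the across-period trend (electron affinity increases left to right) applies, with the exception below.
Note the exception: Ge has a higher electron affinity than As, contrary to the simple trend — adding an electron to As's half-filled 4p³ is unfavourable, so Ge (4p²) has the more exothermic EA.
Tabulated electron affinity (kJ/mol): Ge 119, As 78, Br 325.
So from lowest to highest: As < Ge < Br.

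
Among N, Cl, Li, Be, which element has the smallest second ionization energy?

Be

Consider each +1 ion: N⁺ still has 4 valence electrons; Cl⁺ still has 6 valence electrons; Li⁺ is the bare [He] core; Be⁺ still has 1 valence electron.
Pulling an electron out of a noble-gas core costs far more than removing a remaining valence electron, so Li sits at the high end of IE_2.
Valence configurations: N⁺ [He]2s²2p², Cl⁺ [Ne]3s²3p⁴, Be⁺ [He]2s¹.
Approximate IE_2 values (kJ/mol): N 2856, Cl 2298, Li 7298, Be 1757.
Putting it together, IE_2: Be < Cl < N < Li.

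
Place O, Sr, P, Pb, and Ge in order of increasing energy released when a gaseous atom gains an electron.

O is in period 2, group 16; P is in period 3, group 15; Ge is in period 4, group 14; Sr is in period 5, group 2; Pb is in period 6, group 14.
Adding an electron releases more energy for atoms nearer the top right (short of the noble gases).
These span different periods and groups, so the two trends combine.
Pb > Sr: period and group pull opposite ways; the across-period shift dominates (35 vs 5 kJ/mol).
P > Pb: both effects reinforce here, so P is clearly the higher of the two.
Ge > P: this pair runs against the simple trend — see the exception note.
O > Ge: relative to Ge, both the across-period and down-group shifts push O's electron affinity up.
Note the exception: Ge has a higher electron affinity than P, contrary to the simple trend — adding an electron to P's half-filled np³ subshell costs electron-pairing energy.
For reference (kJ/mol): O 141, P 72, Ge 119, Sr 5, Pb 35.
So from lowest to highest: Sr < Pb < P < Ge < O.

Sr < Pb < P < Ge < O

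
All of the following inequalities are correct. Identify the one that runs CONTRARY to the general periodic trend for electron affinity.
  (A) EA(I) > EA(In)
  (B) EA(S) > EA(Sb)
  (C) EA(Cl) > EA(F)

The general trend: electron affinity increases across a period and decreases down a group.
(A) I (period 5, group 17) vs In (period 5, group 13): the stated order agrees with the simple trend.
(B) S (period 3, group 16) vs Sb (period 5, group 15): the stated order agrees with the simple trend.
(C) Cl (period 3, group 17) vs F (period 2, group 17): the stated order contradicts the simple trend.
The exception is (C): F's small 2p subshell makes the incoming electron feel strong e⁻–e⁻ repulsion, so Cl actually releases more energy on gaining an electron.

(C)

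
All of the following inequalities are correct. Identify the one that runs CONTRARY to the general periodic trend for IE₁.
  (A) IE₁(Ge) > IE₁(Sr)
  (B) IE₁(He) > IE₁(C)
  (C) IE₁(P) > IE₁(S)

(C)

The general trend: IE₁ increases across a period and decreases down a group.
(A) Ge (period 4, group 14) vs Sr (period 5, group 2): the stated order agrees with the simple trend.
(B) He (period 1, group 18) vs C (period 2, group 14): the stated order agrees with the simple trend.
(C) P (period 3, group 15) vs S (period 3, group 16): the stated order contradicts the simple trend.
The exception is (C): S (3p⁴) ionizes more easily than half-filled P (3p³) because the paired 3p electron in S is pushed out by e⁻–e⁻ repulsion.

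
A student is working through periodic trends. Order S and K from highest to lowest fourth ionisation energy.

K, S

IE_4 is the cost of taking one more electron from the +3 cation: S³⁺ still has 3 valence electrons; K³⁺ is already 2 electrons into the core.
Pulling an electron out of a noble-gas core costs far more than removing a remaining valence electron, so K sits at the high end of IE_4.
The numbers (kJ/mol): S 4556, K 5877.
Hence IE_4: S < K.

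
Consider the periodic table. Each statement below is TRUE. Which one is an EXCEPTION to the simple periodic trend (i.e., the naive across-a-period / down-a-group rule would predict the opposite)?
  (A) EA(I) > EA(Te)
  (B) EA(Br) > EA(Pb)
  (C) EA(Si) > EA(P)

(C)

The general trend: electron affinity increases across a period and decreases down a group.
(A) I (period 5, group 17) vs Te (period 5, group 16): the stated order agrees with the simple trend.
(B) Br (period 4, group 17) vs Pb (period 6, group 14): the stated order agrees with the simple trend.
(C) Si (period 3, group 14) vs P (period 3, group 15): the stated order contradicts the simple trend.
The exception is (C): adding an electron to P's half-filled 3p³ is unfavourable, so Si (3p²) has the more exothermic EA.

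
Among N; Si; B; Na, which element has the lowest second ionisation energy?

Si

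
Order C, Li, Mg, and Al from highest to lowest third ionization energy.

Li, Mg, C, Al

The third ionization energy removes an electron from the +2 ion. For each element: C²⁺ still has 2 valence electrons; Li²⁺ is already 1 electron into the core; Mg²⁺ is the bare [Ne] core; Al²⁺ still has 1 valence electron.
Pulling an electron out of a noble-gas core costs far more than removing a remaining valence electron, so Mg and Li sit at the high end of IE_3.
Valence configurations: C²⁺ [He]2s², Al²⁺ [Ne]3s¹.
Tabulated IE_3 (kJ/mol): C 4620, Li 11815, Mg 7733, Al 2745.
Overall IE_3 order: Al < C < Mg < Li.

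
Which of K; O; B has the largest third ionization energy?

O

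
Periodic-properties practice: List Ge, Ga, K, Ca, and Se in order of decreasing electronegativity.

K is in period 4, group 1; Ca is in period 4, group 2; Ga is in period 4, group 13; Ge is in period 4, group 14; Se is in period 4, group 16.
Atoms toward the upper right of the periodic table pull bonding electrons most strongly.
All lie in period 4, so electronegativity increases left to right.
So from highest to lowest: Se > Ge > Ga > Ca > K.

Se > Ge > Ga > Ca > K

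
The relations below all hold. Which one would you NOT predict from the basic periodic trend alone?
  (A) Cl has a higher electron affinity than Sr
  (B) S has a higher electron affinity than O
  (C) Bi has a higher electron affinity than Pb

The general trend: electron affinity increases across a period and decreases down a group.
(A) Cl (period 3, group 17) vs Sr (period 5, group 2): the stated order agrees with the simple trend.
(B) S (period 3, group 16) vs O (period 2, group 16): the stated order contradicts the simple trend.
(C) Bi (period 6, group 15) vs Pb (period 6, group 14): the stated order agrees with the simple trend.
The exception is (B): the compact 2p subshell of O repels the added electron more than S's larger 3p does.

(B)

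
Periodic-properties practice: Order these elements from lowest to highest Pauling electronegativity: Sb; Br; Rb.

Br is in period 4, group 17; Rb is in period 5, group 1; Sb is in period 5, group 15.
Smaller atoms with higher effective nuclear charge are more electronegative.
Neither a single period nor a single group — weigh both effects.
Sb > Rb: both are in period 5; the period trend gives Sb the larger value.
Br > Sb: relative to Sb, both the across-period and down-group shifts push Br's electronegativity up.
For reference (Pauling): Br 2.96, Rb 0.82, Sb 2.05.
So from lowest to highest: Rb < Sb < Br.

Rb, Sb, Br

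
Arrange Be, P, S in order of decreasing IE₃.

Be, S, P

After 2 electrons have been removed, what remains? Be²⁺ is the bare [He] core; P²⁺ still has 3 valence electrons; S²⁺ still has 4 valence electrons.
Breaking into a closed-shell core is much more expensive than removing a leftover valence electron — Be has the largest IE_3 here.
Valence configurations: P²⁺ [Ne]3s²3p¹, S²⁺ [Ne]3s²3p².
The numbers (kJ/mol): Be 14849, P 2914, S 3357.
Overall IE_3 order: P < S < Be.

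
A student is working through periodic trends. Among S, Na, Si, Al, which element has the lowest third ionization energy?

Al

After 2 electrons have been removed, what remains? S²⁺ still has 4 valence electrons; Na²⁺ is already 1 electron into the core; Si²⁺ still has 2 valence electrons; Al²⁺ still has 1 valence electron.
Breaking into a closed-shell core is much more expensive than removing a leftover valence electron — Na has the largest IE_3 here.
Valence configurations: S²⁺ [Ne]3s²3p², Si²⁺ [Ne]3s², Al²⁺ [Ne]3s¹.
The numbers (kJ/mol): S 3357, Na 6910, Si 3232, Al 2745.
Hence IE_3: Al < Si < S < Na.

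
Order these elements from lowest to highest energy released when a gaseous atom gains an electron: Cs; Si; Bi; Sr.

Electron affinity generally becomes more exothermic across a period toward the halogens and less exothermic down a group.
Here both period and group differ, so the two effects have to be weighed against each other.
Cs > Sr: this pair runs against the simple trend — see the exception note.
Bi > Cs: both are in period 6; the period trend gives Bi the larger value.
Si > Bi: period and group pull opposite ways; the down-group shift dominates (134 vs 91 kJ/mol).
Note the exception: Cs has a higher electron affinity than Sr, contrary to the simple trend — adding an electron to Sr (ns²) has to open a new, higher-energy np subshell, which is unfavourable.
Approximate values (kJ/mol): Si 134, Sr 5, Cs 46, Bi 91.
So from lowest to highest: Sr < Cs < Bi < Si.

Sr < Cs < Bi < Si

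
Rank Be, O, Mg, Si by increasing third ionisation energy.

Si < O < Mg < Be

The third ionization energy removes an electron from the +2 ion. For each element: Be²⁺ is the bare [He] core; O²⁺ still has 4 valence electrons; Mg²⁺ is the bare [Ne] core; Si²⁺ still has 2 valence electrons.
Core electrons are held far more tightly than valence electrons, so Mg and Be top the IE_3 order.
Valence configurations: O²⁺ [He]2s²2p², Si²⁺ [Ne]3s².
Tabulated IE_3 (kJ/mol): Be 14849, O 5300, Mg 7733, Si 3232.
Overall IE_3 order: Si < O < Mg < Be.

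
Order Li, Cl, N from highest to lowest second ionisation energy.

After 1 electron has been removed, what remains? Li⁺ is the bare [He] core; Cl⁺ still has 6 valence electrons; N⁺ still has 4 valence electrons.
Breaking into a closed-shell core is much more expensive than removing a leftover valence electron — Li has the largest IE_2 here.
Valence configurations: Cl⁺ [Ne]3s²3p⁴, N⁺ [He]2s²2p².
Tabulated IE_2 (kJ/mol): Li 7298, Cl 2298, N 2856.
Putting it together, IE_2: Cl < N < Li.

Li > N > Cl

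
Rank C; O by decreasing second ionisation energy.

O > C

After 1 electron has been removed, what remains? C⁺ still has 3 valence electrons; O⁺ still has 5 valence electrons.
All are still removing valence electrons, so compare the +1 ions as you would atoms: IE_2 generally rises across a period (higher Z_eff) and falls down a group (larger shell), subject to the usual subshell exceptions.
Valence configurations: C⁺ [He]2s²2p¹, O⁺ [He]2s²2p³.
Approximate IE_2 values (kJ/mol): C 2353, O 3388.
Hence IE_2: C < O.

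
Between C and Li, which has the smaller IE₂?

Consider each +1 ion: C⁺ still has 3 valence electrons; Li⁺ is the bare [He] core.
Breaking into a closed-shell core is much more expensive than removing a leftover valence electron — Li has the largest IE_2 here.
The numbers (kJ/mol): C 2353, Li 7298.
Overall IE_2 order: C < Li.

C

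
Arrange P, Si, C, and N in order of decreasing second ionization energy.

N > C > P > Si

IE_2 is the cost of taking one more electron from the +1 cation: P⁺ still has 4 valence electrons; Si⁺ still has 3 valence electrons; C⁺ still has 3 valence electrons; N⁺ still has 4 valence electrons.
All are still removing valence electrons, so compare the +1 ions as you would atoms: IE_2 generally rises across a period (higher Z_eff) and falls down a group (larger shell), subject to the usual subshell exceptions.
Valence configurations: P⁺ [Ne]3s²3p², Si⁺ [Ne]3s²3p¹, C⁺ [He]2s²2p¹, N⁺ [He]2s²2p².
The numbers (kJ/mol): P 1907, Si 1577, C 2353, N 2856.
Overall IE_2 order: Si < P < C < N.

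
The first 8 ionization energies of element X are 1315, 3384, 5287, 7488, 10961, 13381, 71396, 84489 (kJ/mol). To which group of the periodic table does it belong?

Group 16

Look for the largest jump between consecutive ionization energies: IE7/IE6 ≈ 5.3, far larger than any earlier ratio.
That jump marks the point where a core electron is being removed. So the atom has 6 valence electrons.
A main-group element with 6 valence electrons is in group 16.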